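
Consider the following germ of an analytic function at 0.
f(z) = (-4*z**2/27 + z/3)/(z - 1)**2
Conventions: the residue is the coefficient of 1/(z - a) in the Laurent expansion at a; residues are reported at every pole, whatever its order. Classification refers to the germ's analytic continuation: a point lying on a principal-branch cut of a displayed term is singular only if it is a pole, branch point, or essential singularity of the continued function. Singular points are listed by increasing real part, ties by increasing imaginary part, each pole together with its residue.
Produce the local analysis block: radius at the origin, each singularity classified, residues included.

Radius of convergence at 0: 1.
At 1: a pole of order 2; residue 1/27.

Denominator factor (z - 1)^2: pole of order 2 at 1, modulus 1.
The radius of convergence is the smallest modulus among the singular points: 1.
At the order-2 pole 1 set g(z) = (z - (1))^2*f(z) = -4*z**2/27 + z/3.
Order-2 pole: residue = g'(a); g'(1) = 1/27, so the residue is 1/27.


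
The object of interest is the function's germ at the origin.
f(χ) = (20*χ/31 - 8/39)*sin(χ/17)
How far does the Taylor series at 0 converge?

The radius of convergence is infinite.

The factor sin(χ/17) is entire and contributes no finite singular point.
The polynomial part has no poles.
No finite singular points: the Taylor series at 0 converges everywhere.


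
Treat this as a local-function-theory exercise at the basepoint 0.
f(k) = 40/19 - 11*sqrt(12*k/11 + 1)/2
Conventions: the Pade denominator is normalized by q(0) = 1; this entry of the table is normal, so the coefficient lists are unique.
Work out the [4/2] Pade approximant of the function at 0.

Taylor coefficients needed (expand at 0): a_0 = -129/38, a_1 = -3, a_2 = 9/11, a_3 = -54/121, a_4 = 405/1331, a_5 = -3402/14641, a_6 = 30618/161051.
Write the denominator as Q(k) = 1 + q1*k + q2*k^2. Requiring Q*f - P = O(k^7) with deg P <= 4 kills the coefficients of k^5..k^6 in Q*f:
  k^5: a_5 + q1*a_4 + q2*a_3 = 0, i.e. -3402/14641 + (405/1331)*q1 + (-54/121)*q2 = 0.
  k^6: a_6 + q1*a_5 + q2*a_4 = 0, i.e. 30618/161051 + (-3402/14641)*q1 + (405/1331)*q2 = 0.
Solving this linear system: q1 = 14/11, q2 = 42/121.
The numerator is Q*f truncated at degree 4: P0 = a_0 = -129/38; P1 = a_1 + q1*a_0 = -1530/209; P2 = a_2 + q1*a_1 + q2*a_0 = -9606/2299; P3 = a_3 + q1*a_2 + q2*a_1 = -54/121; P4 = a_4 + q1*a_3 + q2*a_2 = 27/1331.

The Pade approximant has numerator coefficients [-129/38, -1530/209, -9606/2299, -54/121, 27/1331]; denominator coefficients [1, 14/11, 42/121].


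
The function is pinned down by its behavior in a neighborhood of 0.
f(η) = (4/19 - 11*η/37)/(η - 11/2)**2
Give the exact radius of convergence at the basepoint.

Denominator factor (η - 11/2)^2: pole of order 2 at 11/2, modulus 11/2.
The radius of convergence is the smallest modulus among the singular points: 11/2.

The radius of convergence is 11/2.


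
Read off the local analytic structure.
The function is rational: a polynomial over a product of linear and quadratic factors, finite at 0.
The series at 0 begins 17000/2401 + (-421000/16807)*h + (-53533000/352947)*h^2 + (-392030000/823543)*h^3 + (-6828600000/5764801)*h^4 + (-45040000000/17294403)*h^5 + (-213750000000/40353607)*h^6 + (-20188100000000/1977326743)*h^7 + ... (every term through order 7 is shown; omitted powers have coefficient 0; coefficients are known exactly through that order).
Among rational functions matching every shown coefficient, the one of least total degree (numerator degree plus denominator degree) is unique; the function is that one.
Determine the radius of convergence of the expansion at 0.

No rational of total degree below 5 reproduces all 8 coefficients; solving the [2/3] Pade equations on them gives f(h) = (h**2/3 + 19*h - 17/7)/(h - 7/10)**3, whose expansion matches every shown term.
Denominator factor (h - 7/10)^3: pole of order 3 at 7/10, modulus 7/10.
The radius of convergence is the smallest modulus among the singular points: 7/10.

The radius of convergence is 7/10.


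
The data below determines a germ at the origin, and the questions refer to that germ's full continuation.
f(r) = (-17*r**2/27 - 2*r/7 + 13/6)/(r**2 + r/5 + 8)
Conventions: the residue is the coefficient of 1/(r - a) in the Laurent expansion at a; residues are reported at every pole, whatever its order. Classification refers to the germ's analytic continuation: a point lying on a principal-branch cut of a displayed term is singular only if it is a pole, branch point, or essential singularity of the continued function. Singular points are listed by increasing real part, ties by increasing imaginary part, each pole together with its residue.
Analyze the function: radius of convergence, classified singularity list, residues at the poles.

Radius of convergence at 0: (2)*sqrt(2).
At (-1/10) - ((1/10)*sqrt(799))*i: a pole of order 1; residue (-151/1890) + ((11371/251685)*sqrt(799))*i.
At (-1/10) + ((1/10)*sqrt(799))*i: a pole of order 1; residue (-151/1890) - ((11371/251685)*sqrt(799))*i.

Denominator factor (r**2 + r/5 + 8): discriminant -799/25, complex-conjugate roots (-1/10) + ((1/10)*sqrt(799))*i and (-1/10) - ((1/10)*sqrt(799))*i; poles of order 1, moduli (2)*sqrt(2) and (2)*sqrt(2).
The radius of convergence is the smallest modulus among the singular points: (2)*sqrt(2).
The factor r**2 + r/5 + 8 splits as (r - a)(r - a') with a = (-1/10) - ((1/10)*sqrt(799))*i, a' = (-1/10) + ((1/10)*sqrt(799))*i. At the order-1 pole a set g(r) = (r - a)*f(r) = [-17*r**2/27 - 2*r/7 + 13/6] / (r - a').
Simple pole: residue = g(a) at a = (-1/10) - ((1/10)*sqrt(799))*i, which is (-151/1890) + ((11371/251685)*sqrt(799))*i.
The factor r**2 + r/5 + 8 splits as (r - a)(r - a') with a = (-1/10) + ((1/10)*sqrt(799))*i, a' = (-1/10) - ((1/10)*sqrt(799))*i. At the order-1 pole a set g(r) = (r - a)*f(r) = [-17*r**2/27 - 2*r/7 + 13/6] / (r - a').
Simple pole: residue = g(a) at a = (-1/10) + ((1/10)*sqrt(799))*i, which is (-151/1890) - ((11371/251685)*sqrt(799))*i.
List the singular points by increasing real part (a conjugate pair: the negative imaginary part first).


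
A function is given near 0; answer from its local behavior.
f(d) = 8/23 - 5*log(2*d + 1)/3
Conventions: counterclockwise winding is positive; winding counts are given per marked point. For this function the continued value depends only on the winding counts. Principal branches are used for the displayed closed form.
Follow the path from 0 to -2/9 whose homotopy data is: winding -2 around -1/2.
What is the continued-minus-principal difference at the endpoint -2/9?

Continued minus principal equals (20/3)*pi*i.

The rational part is single-valued and drops out of the difference; each branch term changes only by its own monodromy.
(-5/3)*log(1 - d/(-1/2)): each positive loop around -1/2 adds 2*pi*i to the log, so winding -2 contributes (-5/3)*(-2)*2*pi*i = (20/3)*pi*i.
Summing the contributions at d = -2/9 gives (20/3)*pi*i.


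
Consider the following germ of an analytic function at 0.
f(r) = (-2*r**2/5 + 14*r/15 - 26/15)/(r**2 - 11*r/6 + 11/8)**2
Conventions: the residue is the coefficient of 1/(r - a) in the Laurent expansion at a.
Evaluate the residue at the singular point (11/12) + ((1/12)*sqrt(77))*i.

The factor r**2 - 11*r/6 + 11/8 splits as (r - a)(r - a') with a = (11/12) + ((1/12)*sqrt(77))*i, a' = (11/12) - ((1/12)*sqrt(77))*i. At the order-2 pole a set g(r) = (r - a)^2*f(r) = [-2*r**2/5 + 14*r/15 - 26/15] / (r - a')^2.
Order-2 pole: residue = g'(a); g'((11/12) + ((1/12)*sqrt(77))*i) = ((3084/29645)*sqrt(77))*i, so the residue is ((3084/29645)*sqrt(77))*i.

The residue is ((3084/29645)*sqrt(77))*i.


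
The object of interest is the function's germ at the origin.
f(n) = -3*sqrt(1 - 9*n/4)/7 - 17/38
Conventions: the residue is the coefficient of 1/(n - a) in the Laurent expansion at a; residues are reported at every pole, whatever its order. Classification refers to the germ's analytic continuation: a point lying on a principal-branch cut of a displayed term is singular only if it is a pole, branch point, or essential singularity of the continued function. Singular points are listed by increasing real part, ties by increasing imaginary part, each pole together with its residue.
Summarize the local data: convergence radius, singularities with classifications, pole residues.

Branch term (-3/7)*sqrt(1 - n/(4/9)): its argument vanishes at n = 4/9, a square-root branch point, modulus 4/9.
The radius of convergence is the smallest modulus among the singular points: 4/9.

Radius of convergence at 0: 4/9.
At 4/9: an algebraic (square-root) branch point.


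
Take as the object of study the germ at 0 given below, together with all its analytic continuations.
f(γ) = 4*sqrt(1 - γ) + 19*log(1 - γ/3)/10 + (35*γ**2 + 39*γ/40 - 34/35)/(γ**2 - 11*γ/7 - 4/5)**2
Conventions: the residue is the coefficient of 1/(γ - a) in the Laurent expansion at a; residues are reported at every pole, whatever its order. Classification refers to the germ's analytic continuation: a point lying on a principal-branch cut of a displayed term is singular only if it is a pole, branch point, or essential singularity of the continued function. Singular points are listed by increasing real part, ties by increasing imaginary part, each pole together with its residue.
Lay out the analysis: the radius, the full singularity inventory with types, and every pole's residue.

Radius of convergence at 0: -11/14 + (1/70)*sqrt(6945).
At 11/14 - (1/70)*sqrt(6945): a pole of order 2; residue -(85995/1714952)*sqrt(6945).
At 1: an algebraic (square-root) branch point.
At 11/14 + (1/70)*sqrt(6945): a pole of order 2; residue (85995/1714952)*sqrt(6945).
At 3: a logarithmic branch point.


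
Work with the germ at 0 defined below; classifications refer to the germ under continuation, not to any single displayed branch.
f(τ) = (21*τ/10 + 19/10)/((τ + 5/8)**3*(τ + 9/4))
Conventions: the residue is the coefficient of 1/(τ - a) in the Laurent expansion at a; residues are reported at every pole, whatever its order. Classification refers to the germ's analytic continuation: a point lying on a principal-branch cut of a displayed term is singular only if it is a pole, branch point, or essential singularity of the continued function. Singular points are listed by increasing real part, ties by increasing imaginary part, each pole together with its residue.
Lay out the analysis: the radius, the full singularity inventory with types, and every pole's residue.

Denominator factor (τ + 5/8)^3: pole of order 3 at -5/8, modulus 5/8.
Denominator factor (τ + 9/4): pole of order 1 at -9/4, modulus 9/4.
The radius of convergence is the smallest modulus among the singular points: 5/8.
At the order-1 pole -9/4 set g(τ) = (τ - (-9/4))*f(τ) = (21*τ/10 + 19/10)/(τ + 5/8)**3.
Simple pole: residue = g(a) at a = -9/4, which is 7232/10985.
At the order-3 pole -5/8 set g(τ) = (τ - (-5/8))^3*f(τ) = (21*τ/10 + 19/10)/(τ + 9/4).
Order-3 pole: residue = g''(a)/2; g''(-5/8) = -14464/10985, so the residue is -7232/10985.
List the singular points by increasing real part (a conjugate pair: the negative imaginary part first).

Radius of convergence at 0: 5/8.
At -9/4: a pole of order 1; residue 7232/10985.
At -5/8: a pole of order 3; residue -7232/10985.


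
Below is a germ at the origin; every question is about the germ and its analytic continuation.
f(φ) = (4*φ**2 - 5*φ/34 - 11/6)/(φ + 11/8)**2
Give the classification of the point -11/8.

The denominator factor φ + 11/8 vanishes at -11/8 and appears to the power 2; the numerator there equals 605/102, nonzero, and no other factor vanishes.
Hence a pole whose order is the multiplicity, 2.

The point is a pole of order 2.


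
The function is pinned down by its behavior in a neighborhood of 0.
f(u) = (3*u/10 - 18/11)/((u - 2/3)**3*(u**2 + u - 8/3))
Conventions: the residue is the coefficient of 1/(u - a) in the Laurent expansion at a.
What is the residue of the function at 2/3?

The residue is 25677/10780.

At the order-3 pole 2/3 set g(u) = (u - (2/3))^3*f(u) = (3*u/10 - 18/11)/(u**2 + u - 8/3).
Order-3 pole: residue = g''(a)/2; g''(2/3) = 25677/5390, so the residue is 25677/10780.


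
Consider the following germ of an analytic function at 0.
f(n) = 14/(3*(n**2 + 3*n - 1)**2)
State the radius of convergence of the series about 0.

Denominator factor (n**2 + 3*n - 1)^2: discriminant 13, real irrational roots -3/2 + (1/2)*sqrt(13) and -3/2 - (1/2)*sqrt(13); poles of order 2, moduli -3/2 + (1/2)*sqrt(13) and 3/2 + (1/2)*sqrt(13).
The radius of convergence is the smallest modulus among the singular points: -3/2 + (1/2)*sqrt(13).

The radius of convergence is -3/2 + (1/2)*sqrt(13).


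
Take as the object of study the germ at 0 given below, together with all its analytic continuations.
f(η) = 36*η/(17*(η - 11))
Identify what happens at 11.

The point is a pole of order 1.

The denominator factor η - 11 vanishes at 11 and appears to the power 1; the numerator there equals 396/17, nonzero, and no other factor vanishes.
Hence a pole whose order is the multiplicity, 1.


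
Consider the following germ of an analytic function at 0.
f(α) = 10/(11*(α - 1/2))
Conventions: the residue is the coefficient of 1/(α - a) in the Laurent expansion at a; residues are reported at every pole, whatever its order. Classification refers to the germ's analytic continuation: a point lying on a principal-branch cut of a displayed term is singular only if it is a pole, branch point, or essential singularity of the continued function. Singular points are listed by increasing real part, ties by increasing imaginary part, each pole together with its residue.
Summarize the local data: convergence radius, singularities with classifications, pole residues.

Radius of convergence at 0: 1/2.
At 1/2: a pole of order 1; residue 10/11.

Denominator factor (α - 1/2): pole of order 1 at 1/2, modulus 1/2.
The radius of convergence is the smallest modulus among the singular points: 1/2.
At the order-1 pole 1/2 set g(α) = (α - (1/2))*f(α) = 10/11.
Simple pole: residue = g(a) at a = 1/2, which is 10/11.


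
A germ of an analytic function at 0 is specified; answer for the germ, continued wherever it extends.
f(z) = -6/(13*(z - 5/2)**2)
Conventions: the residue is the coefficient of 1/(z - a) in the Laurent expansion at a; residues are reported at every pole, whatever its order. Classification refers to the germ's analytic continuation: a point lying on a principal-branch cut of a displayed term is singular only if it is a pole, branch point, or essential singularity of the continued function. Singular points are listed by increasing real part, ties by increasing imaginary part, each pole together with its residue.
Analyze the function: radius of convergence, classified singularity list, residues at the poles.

Radius of convergence at 0: 5/2.
At 5/2: a pole of order 2; residue 0.

Denominator factor (z - 5/2)^2: pole of order 2 at 5/2, modulus 5/2.
The radius of convergence is the smallest modulus among the singular points: 5/2.
At the order-2 pole 5/2 set g(z) = (z - (5/2))^2*f(z) = -6/13.
Order-2 pole: residue = g'(a); g'(5/2) = 0, so the residue is 0.


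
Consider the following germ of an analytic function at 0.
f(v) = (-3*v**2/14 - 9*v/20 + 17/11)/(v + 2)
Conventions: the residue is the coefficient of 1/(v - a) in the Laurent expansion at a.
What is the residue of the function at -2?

The residue is 1223/770.

At the order-1 pole -2 set g(v) = (v - (-2))*f(v) = -3*v**2/14 - 9*v/20 + 17/11.
Simple pole: residue = g(a) at a = -2, which is 1223/770.


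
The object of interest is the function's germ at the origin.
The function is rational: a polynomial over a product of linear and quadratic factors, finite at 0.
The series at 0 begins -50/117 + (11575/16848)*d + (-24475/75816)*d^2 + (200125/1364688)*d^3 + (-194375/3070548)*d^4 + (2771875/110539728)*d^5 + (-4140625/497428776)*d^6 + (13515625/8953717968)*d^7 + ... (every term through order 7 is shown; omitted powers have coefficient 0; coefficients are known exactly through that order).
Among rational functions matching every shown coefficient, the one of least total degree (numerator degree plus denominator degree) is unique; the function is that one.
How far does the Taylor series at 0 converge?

No rational of total degree below 4 reproduces all 8 coefficients; solving the [2/2] Pade equations on them gives f(d) = (d**2 + 11*d/16 - 18/13)/(d + 9/5)**2, whose expansion matches every shown term.
Denominator factor (d + 9/5)^2: pole of order 2 at -9/5, modulus 9/5.
The radius of convergence is the smallest modulus among the singular points: 9/5.

The radius of convergence is 9/5.


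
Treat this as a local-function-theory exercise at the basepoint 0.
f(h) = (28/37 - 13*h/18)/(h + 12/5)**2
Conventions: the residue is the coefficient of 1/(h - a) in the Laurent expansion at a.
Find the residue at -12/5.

The residue is -13/18.

At the order-2 pole -12/5 set g(h) = (h - (-12/5))^2*f(h) = 28/37 - 13*h/18.
Order-2 pole: residue = g'(a); g'(-12/5) = -13/18, so the residue is -13/18.


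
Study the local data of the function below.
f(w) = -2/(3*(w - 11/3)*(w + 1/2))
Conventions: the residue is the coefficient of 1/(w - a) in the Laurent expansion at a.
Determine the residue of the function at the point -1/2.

At the order-1 pole -1/2 set g(w) = (w - (-1/2))*f(w) = -2/(3*(w - 11/3)).
Simple pole: residue = g(a) at a = -1/2, which is 4/25.

The residue is 4/25.


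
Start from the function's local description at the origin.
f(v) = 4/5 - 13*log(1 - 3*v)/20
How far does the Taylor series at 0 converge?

Branch term (-13/20)*log(1 - v/(1/3)): its argument vanishes at v = 1/3, a logarithmic branch point, modulus 1/3.
The radius of convergence is the smallest modulus among the singular points: 1/3.

The radius of convergence is 1/3.


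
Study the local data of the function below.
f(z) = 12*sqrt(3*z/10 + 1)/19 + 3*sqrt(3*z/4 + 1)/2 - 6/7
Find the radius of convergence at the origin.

Branch term (3/2)*sqrt(1 - z/(-4/3)): its argument vanishes at z = -4/3, a square-root branch point, modulus 4/3.
Branch term (12/19)*sqrt(1 - z/(-10/3)): its argument vanishes at z = -10/3, a square-root branch point, modulus 10/3.
The radius of convergence is the smallest modulus among the singular points: 4/3.

The radius of convergence is 4/3.


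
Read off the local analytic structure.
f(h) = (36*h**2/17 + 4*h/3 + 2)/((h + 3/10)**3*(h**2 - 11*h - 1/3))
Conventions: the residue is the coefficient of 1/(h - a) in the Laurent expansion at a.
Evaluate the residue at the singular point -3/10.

The residue is 118182732000/13108618621.

At the order-3 pole -3/10 set g(h) = (h - (-3/10))^3*f(h) = (36*h**2/17 + 4*h/3 + 2)/(h**2 - 11*h - 1/3).
Order-3 pole: residue = g''(a)/2; g''(-3/10) = 236365464000/13108618621, so the residue is 118182732000/13108618621.


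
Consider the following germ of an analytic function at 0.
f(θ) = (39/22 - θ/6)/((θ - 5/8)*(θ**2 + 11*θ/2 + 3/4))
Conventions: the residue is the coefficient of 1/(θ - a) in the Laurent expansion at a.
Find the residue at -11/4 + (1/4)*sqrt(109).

The residue is -1762/9669 - (27010/1053921)*sqrt(109).

The factor θ**2 + 11*θ/2 + 3/4 splits as (θ - a)(θ - a') with a = -11/4 + (1/4)*sqrt(109), a' = -11/4 - (1/4)*sqrt(109). At the order-1 pole a set g(θ) = (θ - a)*f(θ) = [(39/22 - θ/6)/(θ - 5/8)] / (θ - a').
Simple pole: residue = g(a) at a = -11/4 + (1/4)*sqrt(109), which is -1762/9669 - (27010/1053921)*sqrt(109).


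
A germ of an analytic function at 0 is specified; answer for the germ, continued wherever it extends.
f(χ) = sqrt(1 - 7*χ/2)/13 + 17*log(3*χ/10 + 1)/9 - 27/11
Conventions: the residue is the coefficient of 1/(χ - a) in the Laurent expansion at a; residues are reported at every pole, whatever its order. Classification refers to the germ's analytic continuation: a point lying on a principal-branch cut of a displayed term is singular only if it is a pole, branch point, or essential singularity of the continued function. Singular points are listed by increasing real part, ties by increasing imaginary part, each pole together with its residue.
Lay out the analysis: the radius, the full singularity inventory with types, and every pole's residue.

Branch term (17/9)*log(1 - χ/(-10/3)): its argument vanishes at χ = -10/3, a logarithmic branch point, modulus 10/3.
Branch term (1/13)*sqrt(1 - χ/(2/7)): its argument vanishes at χ = 2/7, a square-root branch point, modulus 2/7.
The radius of convergence is the smallest modulus among the singular points: 2/7.
List the singular points by increasing real part (a conjugate pair: the negative imaginary part first).

Radius of convergence at 0: 2/7.
At -10/3: a logarithmic branch point.
At 2/7: an algebraic (square-root) branch point.


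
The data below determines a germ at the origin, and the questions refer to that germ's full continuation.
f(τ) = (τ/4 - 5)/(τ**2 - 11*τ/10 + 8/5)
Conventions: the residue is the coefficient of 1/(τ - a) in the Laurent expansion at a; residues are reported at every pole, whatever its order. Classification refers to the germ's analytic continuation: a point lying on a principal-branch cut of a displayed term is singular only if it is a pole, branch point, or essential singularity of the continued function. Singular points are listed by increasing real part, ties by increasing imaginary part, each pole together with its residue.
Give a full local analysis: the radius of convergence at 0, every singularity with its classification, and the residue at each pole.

Radius of convergence at 0: (2/5)*sqrt(10).
At (11/20) - ((1/20)*sqrt(519))*i: a pole of order 1; residue (1/8) - ((389/4152)*sqrt(519))*i.
At (11/20) + ((1/20)*sqrt(519))*i: a pole of order 1; residue (1/8) + ((389/4152)*sqrt(519))*i.

Denominator factor (τ**2 - 11*τ/10 + 8/5): discriminant -519/100, complex-conjugate roots (11/20) + ((1/20)*sqrt(519))*i and (11/20) - ((1/20)*sqrt(519))*i; poles of order 1, moduli (2/5)*sqrt(10) and (2/5)*sqrt(10).
The radius of convergence is the smallest modulus among the singular points: (2/5)*sqrt(10).
The factor τ**2 - 11*τ/10 + 8/5 splits as (τ - a)(τ - a') with a = (11/20) - ((1/20)*sqrt(519))*i, a' = (11/20) + ((1/20)*sqrt(519))*i. At the order-1 pole a set g(τ) = (τ - a)*f(τ) = [τ/4 - 5] / (τ - a').
Simple pole: residue = g(a) at a = (11/20) - ((1/20)*sqrt(519))*i, which is (1/8) - ((389/4152)*sqrt(519))*i.
The factor τ**2 - 11*τ/10 + 8/5 splits as (τ - a)(τ - a') with a = (11/20) + ((1/20)*sqrt(519))*i, a' = (11/20) - ((1/20)*sqrt(519))*i. At the order-1 pole a set g(τ) = (τ - a)*f(τ) = [τ/4 - 5] / (τ - a').
Simple pole: residue = g(a) at a = (11/20) + ((1/20)*sqrt(519))*i, which is (1/8) + ((389/4152)*sqrt(519))*i.
List the singular points by increasing real part (a conjugate pair: the negative imaginary part first).


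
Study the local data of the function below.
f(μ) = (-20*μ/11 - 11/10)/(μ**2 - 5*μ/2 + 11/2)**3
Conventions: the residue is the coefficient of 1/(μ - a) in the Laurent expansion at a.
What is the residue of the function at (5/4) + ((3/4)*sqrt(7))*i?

The residue is ((1696/218295)*sqrt(7))*i.

The factor μ**2 - 5*μ/2 + 11/2 splits as (μ - a)(μ - a') with a = (5/4) + ((3/4)*sqrt(7))*i, a' = (5/4) - ((3/4)*sqrt(7))*i. At the order-3 pole a set g(μ) = (μ - a)^3*f(μ) = [-20*μ/11 - 11/10] / (μ - a')^3.
Order-3 pole: residue = g''(a)/2; g''((5/4) + ((3/4)*sqrt(7))*i) = ((3392/218295)*sqrt(7))*i, so the residue is ((1696/218295)*sqrt(7))*i.


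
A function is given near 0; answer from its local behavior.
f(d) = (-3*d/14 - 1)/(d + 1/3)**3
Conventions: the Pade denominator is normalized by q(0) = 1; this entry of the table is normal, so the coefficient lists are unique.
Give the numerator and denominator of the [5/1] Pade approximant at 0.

Taylor coefficients needed (expand at 0): a_0 = -27, a_1 = 3321/14, a_2 = -19683/14, a_3 = 48843/7, a_4 = -218700/7, a_5 = 1830519/14, a_6 = -1043199/2.
Write the denominator as Q(d) = 1 + q1*d. Requiring Q*f - P = O(d^7) with deg P <= 5 kills the coefficients of d^6..d^6 in Q*f:
  d^6: a_6 + q1*a_5 = 0, i.e. -1043199/2 + (1830519/14)*q1 = 0.
Solving this linear system: q1 = 371/93.
The numerator is Q*f truncated at degree 5: P0 = a_0 = -27; P1 = a_1 + q1*a_0 = 56205/434; P2 = a_2 + q1*a_1 = -99738/217; P3 = a_3 + q1*a_2 = 594135/434; P4 = a_4 + q1*a_3 = -739449/217; P5 = a_5 + q1*a_4 = 2654289/434.

The Pade approximant has numerator coefficients [-27, 56205/434, -99738/217, 594135/434, -739449/217, 2654289/434]; denominator coefficients [1, 371/93].


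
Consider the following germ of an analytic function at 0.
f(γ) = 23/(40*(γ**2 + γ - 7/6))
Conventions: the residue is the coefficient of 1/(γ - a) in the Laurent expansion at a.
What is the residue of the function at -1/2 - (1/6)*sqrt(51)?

The factor γ**2 + γ - 7/6 splits as (γ - a)(γ - a') with a = -1/2 - (1/6)*sqrt(51), a' = -1/2 + (1/6)*sqrt(51). At the order-1 pole a set g(γ) = (γ - a)*f(γ) = [23/40] / (γ - a').
Simple pole: residue = g(a) at a = -1/2 - (1/6)*sqrt(51), which is -(23/680)*sqrt(51).

The residue is -(23/680)*sqrt(51).


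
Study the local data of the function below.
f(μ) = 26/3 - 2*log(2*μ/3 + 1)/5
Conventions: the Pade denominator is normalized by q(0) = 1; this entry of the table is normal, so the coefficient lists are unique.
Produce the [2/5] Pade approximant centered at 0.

Taylor coefficients needed (expand at 0): a_0 = 26/3, a_1 = -4/15, a_2 = 4/45, a_3 = -16/405, a_4 = 8/405, a_5 = -64/6075, a_6 = 64/10935, a_7 = -256/76545.
Write the denominator as Q(μ) = 1 + q1*μ + q2*μ^2 + q3*μ^3 + q4*μ^4 + q5*μ^5. Requiring Q*f - P = O(μ^8) with deg P <= 2 kills the coefficients of μ^3..μ^7 in Q*f:
  μ^3: a_3 + q1*a_2 + q2*a_1 + q3*a_0 = 0, i.e. -16/405 + (4/45)*q1 + (-4/15)*q2 + (26/3)*q3 = 0.
  μ^4: a_4 + q1*a_3 + q2*a_2 + q3*a_1 + q4*a_0 = 0, i.e. 8/405 + (-16/405)*q1 + (4/45)*q2 + (-4/15)*q3 + (26/3)*q4 = 0.
  μ^5: a_5 + q1*a_4 + q2*a_3 + q3*a_2 + q4*a_1 + q5*a_0 = 0, i.e. -64/6075 + (8/405)*q1 + (-16/405)*q2 + (4/45)*q3 + (-4/15)*q4 + (26/3)*q5 = 0.
  μ^6: a_6 + q1*a_5 + q2*a_4 + q3*a_3 + q4*a_2 + q5*a_1 = 0, i.e. 64/10935 + (-64/6075)*q1 + (8/405)*q2 + (-16/405)*q3 + (4/45)*q4 + (-4/15)*q5 = 0.
  μ^7: a_7 + q1*a_6 + q2*a_5 + q3*a_4 + q4*a_3 + q5*a_2 = 0, i.e. -256/76545 + (64/10935)*q1 + (-64/6075)*q2 + (8/405)*q3 + (-16/405)*q4 + (4/45)*q5 = 0.
Solving this linear system: q1 = 20865/21581, q2 = 129931/582687, q3 = 292/194229, q4 = -986/8740305, q5 = 752/78662745.
The numerator is Q*f truncated at degree 2: P0 = a_0 = 26/3; P1 = a_1 + q1*a_0 = 2626126/323715; P2 = a_2 + q1*a_1 + q2*a_0 = 15414526/8740305.

The Pade approximant has numerator coefficients [26/3, 2626126/323715, 15414526/8740305]; denominator coefficients [1, 20865/21581, 129931/582687, 292/194229, -986/8740305, 752/78662745].


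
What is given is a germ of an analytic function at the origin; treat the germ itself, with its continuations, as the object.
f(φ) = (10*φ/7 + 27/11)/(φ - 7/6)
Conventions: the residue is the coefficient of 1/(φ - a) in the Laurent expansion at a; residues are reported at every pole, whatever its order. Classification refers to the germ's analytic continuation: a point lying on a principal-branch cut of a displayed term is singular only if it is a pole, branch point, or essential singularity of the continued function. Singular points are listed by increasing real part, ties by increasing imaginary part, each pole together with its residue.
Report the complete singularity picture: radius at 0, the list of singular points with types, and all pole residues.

Denominator factor (φ - 7/6): pole of order 1 at 7/6, modulus 7/6.
The radius of convergence is the smallest modulus among the singular points: 7/6.
At the order-1 pole 7/6 set g(φ) = (φ - (7/6))*f(φ) = 10*φ/7 + 27/11.
Simple pole: residue = g(a) at a = 7/6, which is 136/33.

Radius of convergence at 0: 7/6.
At 7/6: a pole of order 1; residue 136/33.


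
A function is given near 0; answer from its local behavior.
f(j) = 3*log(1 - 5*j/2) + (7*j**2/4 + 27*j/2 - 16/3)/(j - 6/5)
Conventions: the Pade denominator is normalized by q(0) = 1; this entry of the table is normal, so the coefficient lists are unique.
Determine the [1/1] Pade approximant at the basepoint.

Taylor coefficients needed (expand at 0): a_0 = 40/9, a_1 = -1625/108, a_2 = -11095/648.
Write the denominator as Q(j) = 1 + q1*j. Requiring Q*f - P = O(j^3) with deg P <= 1 kills the coefficients of j^2..j^2 in Q*f:
  j^2: a_2 + q1*a_1 = 0, i.e. -11095/648 + (-1625/108)*q1 = 0.
Solving this linear system: q1 = -2219/1950.
The numerator is Q*f truncated at degree 1: P0 = a_0 = 40/9; P1 = a_1 + q1*a_0 = -5227/260.

The Pade approximant has numerator coefficients [40/9, -5227/260]; denominator coefficients [1, -2219/1950].


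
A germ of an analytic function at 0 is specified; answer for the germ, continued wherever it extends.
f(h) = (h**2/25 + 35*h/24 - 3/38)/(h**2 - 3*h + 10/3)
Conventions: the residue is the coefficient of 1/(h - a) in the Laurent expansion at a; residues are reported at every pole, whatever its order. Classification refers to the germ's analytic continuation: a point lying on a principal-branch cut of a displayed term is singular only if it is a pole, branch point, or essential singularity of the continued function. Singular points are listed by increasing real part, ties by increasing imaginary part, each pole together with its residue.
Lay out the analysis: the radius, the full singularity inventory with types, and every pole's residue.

Denominator factor (h**2 - 3*h + 10/3): discriminant -13/3, complex-conjugate roots (3/2) + ((1/6)*sqrt(39))*i and (3/2) - ((1/6)*sqrt(39))*i; poles of order 1, moduli (1/3)*sqrt(30) and (1/3)*sqrt(30).
The radius of convergence is the smallest modulus among the singular points: (1/3)*sqrt(30).
The factor h**2 - 3*h + 10/3 splits as (h - a)(h - a') with a = (3/2) - ((1/6)*sqrt(39))*i, a' = (3/2) + ((1/6)*sqrt(39))*i. At the order-1 pole a set g(h) = (h - a)*f(h) = [h**2/25 + 35*h/24 - 3/38] / (h - a').
Simple pole: residue = g(a) at a = (3/2) - ((1/6)*sqrt(39))*i, which is (947/1200) + ((49139/296400)*sqrt(39))*i.
The factor h**2 - 3*h + 10/3 splits as (h - a)(h - a') with a = (3/2) + ((1/6)*sqrt(39))*i, a' = (3/2) - ((1/6)*sqrt(39))*i. At the order-1 pole a set g(h) = (h - a)*f(h) = [h**2/25 + 35*h/24 - 3/38] / (h - a').
Simple pole: residue = g(a) at a = (3/2) + ((1/6)*sqrt(39))*i, which is (947/1200) - ((49139/296400)*sqrt(39))*i.
List the singular points by increasing real part (a conjugate pair: the negative imaginary part first).

Radius of convergence at 0: (1/3)*sqrt(30).
At (3/2) - ((1/6)*sqrt(39))*i: a pole of order 1; residue (947/1200) + ((49139/296400)*sqrt(39))*i.
At (3/2) + ((1/6)*sqrt(39))*i: a pole of order 1; residue (947/1200) - ((49139/296400)*sqrt(39))*i.


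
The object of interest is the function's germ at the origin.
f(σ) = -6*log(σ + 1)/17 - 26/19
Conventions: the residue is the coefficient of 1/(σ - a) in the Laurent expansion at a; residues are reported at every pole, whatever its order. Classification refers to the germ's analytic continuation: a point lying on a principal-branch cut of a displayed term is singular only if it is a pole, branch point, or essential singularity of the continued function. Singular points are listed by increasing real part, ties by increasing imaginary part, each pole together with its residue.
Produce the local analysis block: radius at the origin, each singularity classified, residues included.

Radius of convergence at 0: 1.
At -1: a logarithmic branch point.

Branch term (-6/17)*log(1 - σ/(-1)): its argument vanishes at σ = -1, a logarithmic branch point, modulus 1.
The radius of convergence is the smallest modulus among the singular points: 1.


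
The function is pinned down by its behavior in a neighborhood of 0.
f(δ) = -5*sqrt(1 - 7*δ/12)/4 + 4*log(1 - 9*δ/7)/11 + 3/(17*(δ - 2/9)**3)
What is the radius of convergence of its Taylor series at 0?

Denominator factor (δ - 2/9)^3: pole of order 3 at 2/9, modulus 2/9.
Branch term (4/11)*log(1 - δ/(7/9)): its argument vanishes at δ = 7/9, a logarithmic branch point, modulus 7/9.
Branch term (-5/4)*sqrt(1 - δ/(12/7)): its argument vanishes at δ = 12/7, a square-root branch point, modulus 12/7.
The radius of convergence is the smallest modulus among the singular points: 2/9.

The radius of convergence is 2/9.


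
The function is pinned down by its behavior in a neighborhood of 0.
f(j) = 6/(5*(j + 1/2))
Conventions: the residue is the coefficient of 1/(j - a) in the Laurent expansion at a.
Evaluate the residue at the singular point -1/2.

The residue is 6/5.

At the order-1 pole -1/2 set g(j) = (j - (-1/2))*f(j) = 6/5.
Simple pole: residue = g(a) at a = -1/2, which is 6/5.


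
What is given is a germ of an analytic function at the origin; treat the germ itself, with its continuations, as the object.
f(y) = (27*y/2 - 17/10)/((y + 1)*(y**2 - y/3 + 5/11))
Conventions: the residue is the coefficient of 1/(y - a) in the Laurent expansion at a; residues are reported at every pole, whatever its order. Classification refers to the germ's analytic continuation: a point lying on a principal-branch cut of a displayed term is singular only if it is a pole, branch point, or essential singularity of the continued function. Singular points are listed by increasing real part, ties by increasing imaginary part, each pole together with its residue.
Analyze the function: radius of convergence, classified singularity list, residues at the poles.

Radius of convergence at 0: (1/11)*sqrt(55).
At -1: a pole of order 1; residue -2508/295.
At (1/6) - ((13/66)*sqrt(11))*i: a pole of order 1; residue (1254/295) + ((6339/7670)*sqrt(11))*i.
At (1/6) + ((13/66)*sqrt(11))*i: a pole of order 1; residue (1254/295) - ((6339/7670)*sqrt(11))*i.


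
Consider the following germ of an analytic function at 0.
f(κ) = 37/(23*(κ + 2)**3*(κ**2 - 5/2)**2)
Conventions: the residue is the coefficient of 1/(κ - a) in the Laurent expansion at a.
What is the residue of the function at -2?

The residue is 2960/207.

At the order-3 pole -2 set g(κ) = (κ - (-2))^3*f(κ) = 37/(23*(κ**2 - 5/2)**2).
Order-3 pole: residue = g''(a)/2; g''(-2) = 5920/207, so the residue is 2960/207.


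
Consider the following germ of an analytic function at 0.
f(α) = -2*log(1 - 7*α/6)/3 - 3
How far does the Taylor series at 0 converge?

Branch term (-2/3)*log(1 - α/(6/7)): its argument vanishes at α = 6/7, a logarithmic branch point, modulus 6/7.
The radius of convergence is the smallest modulus among the singular points: 6/7.

The radius of convergence is 6/7.


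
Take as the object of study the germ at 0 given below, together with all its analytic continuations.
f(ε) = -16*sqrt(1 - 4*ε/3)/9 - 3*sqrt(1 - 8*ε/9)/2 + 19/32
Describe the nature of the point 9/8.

The term (-3/2)*sqrt(1 - ε/(9/8)) has argument 1 - 9/8/(9/8) = 0 at 9/8: a square-root (algebraic, two-sheeted) branch point; the remaining terms are analytic or single-valued there.

The point is an algebraic (square-root) branch point.


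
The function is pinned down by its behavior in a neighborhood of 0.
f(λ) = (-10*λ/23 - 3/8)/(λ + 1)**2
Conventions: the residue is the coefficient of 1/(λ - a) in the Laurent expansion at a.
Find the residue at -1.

The residue is -10/23.

At the order-2 pole -1 set g(λ) = (λ - (-1))^2*f(λ) = -10*λ/23 - 3/8.
Order-2 pole: residue = g'(a); g'(-1) = -10/23, so the residue is -10/23.


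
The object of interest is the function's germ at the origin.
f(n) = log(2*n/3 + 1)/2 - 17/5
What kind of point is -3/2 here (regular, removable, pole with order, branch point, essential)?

The point is a logarithmic branch point.

The term (1/2)*log(1 - n/(-3/2)) has argument 1 - -3/2/(-3/2) = 0 at -3/2: a logarithmic (infinitely-sheeted) branch point; the remaining terms are analytic or single-valued there.


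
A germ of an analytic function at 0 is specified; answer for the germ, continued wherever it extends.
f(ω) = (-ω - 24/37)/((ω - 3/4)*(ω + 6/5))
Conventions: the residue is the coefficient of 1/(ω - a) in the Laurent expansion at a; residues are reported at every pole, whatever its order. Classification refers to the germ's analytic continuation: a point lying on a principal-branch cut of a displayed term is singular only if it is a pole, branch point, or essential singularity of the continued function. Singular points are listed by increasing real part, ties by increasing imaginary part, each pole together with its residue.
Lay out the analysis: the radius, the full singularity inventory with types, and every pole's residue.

Denominator factor (ω + 6/5): pole of order 1 at -6/5, modulus 6/5.
Denominator factor (ω - 3/4): pole of order 1 at 3/4, modulus 3/4.
The radius of convergence is the smallest modulus among the singular points: 3/4.
At the order-1 pole -6/5 set g(ω) = (ω - (-6/5))*f(ω) = (-ω - 24/37)/(ω - 3/4).
Simple pole: residue = g(a) at a = -6/5, which is -136/481.
At the order-1 pole 3/4 set g(ω) = (ω - (3/4))*f(ω) = (-ω - 24/37)/(ω + 6/5).
Simple pole: residue = g(a) at a = 3/4, which is -345/481.
List the singular points by increasing real part (a conjugate pair: the negative imaginary part first).

Radius of convergence at 0: 3/4.
At -6/5: a pole of order 1; residue -136/481.
At 3/4: a pole of order 1; residue -345/481.


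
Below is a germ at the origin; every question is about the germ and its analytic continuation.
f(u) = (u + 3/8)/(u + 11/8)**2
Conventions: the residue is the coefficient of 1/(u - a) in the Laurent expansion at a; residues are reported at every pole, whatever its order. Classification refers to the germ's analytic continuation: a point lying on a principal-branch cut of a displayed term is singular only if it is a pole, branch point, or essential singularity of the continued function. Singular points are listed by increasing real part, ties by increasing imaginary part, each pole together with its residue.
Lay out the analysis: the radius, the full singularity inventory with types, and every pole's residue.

Radius of convergence at 0: 11/8.
At -11/8: a pole of order 2; residue 1.

Denominator factor (u + 11/8)^2: pole of order 2 at -11/8, modulus 11/8.
The radius of convergence is the smallest modulus among the singular points: 11/8.
At the order-2 pole -11/8 set g(u) = (u - (-11/8))^2*f(u) = u + 3/8.
Order-2 pole: residue = g'(a); g'(-11/8) = 1, so the residue is 1.


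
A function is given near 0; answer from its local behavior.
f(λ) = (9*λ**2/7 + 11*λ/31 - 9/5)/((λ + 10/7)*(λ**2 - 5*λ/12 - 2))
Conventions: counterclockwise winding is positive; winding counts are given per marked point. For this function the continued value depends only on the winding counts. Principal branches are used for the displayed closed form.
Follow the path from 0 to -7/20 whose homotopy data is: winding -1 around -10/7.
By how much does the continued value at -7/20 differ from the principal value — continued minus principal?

The function is rational, hence single-valued: continuing it around any pole returns the same value, so the difference is 0.

Continued minus principal equals 0.


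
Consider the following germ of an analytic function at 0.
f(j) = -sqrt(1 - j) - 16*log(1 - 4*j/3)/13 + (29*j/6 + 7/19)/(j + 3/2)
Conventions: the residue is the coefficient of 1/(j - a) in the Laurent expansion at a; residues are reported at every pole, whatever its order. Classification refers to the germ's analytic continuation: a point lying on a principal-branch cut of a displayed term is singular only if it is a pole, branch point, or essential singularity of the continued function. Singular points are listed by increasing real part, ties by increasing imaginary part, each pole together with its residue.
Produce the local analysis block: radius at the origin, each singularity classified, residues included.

Denominator factor (j + 3/2): pole of order 1 at -3/2, modulus 3/2.
Branch term (-1)*sqrt(1 - j/(1)): its argument vanishes at j = 1, a square-root branch point, modulus 1.
Branch term (-16/13)*log(1 - j/(3/4)): its argument vanishes at j = 3/4, a logarithmic branch point, modulus 3/4.
The radius of convergence is the smallest modulus among the singular points: 3/4.
The branch terms are analytic at -3/2 and contribute nothing to the residue; only the rational part matters.
At the order-1 pole -3/2 set g(j) = (j - (-3/2))*(rational part) = 29*j/6 + 7/19.
Simple pole: residue = g(a) at a = -3/2, which is -523/76.
List the singular points by increasing real part (a conjugate pair: the negative imaginary part first).

Radius of convergence at 0: 3/4.
At -3/2: a pole of order 1; residue -523/76.
At 3/4: a logarithmic branch point.
At 1: an algebraic (square-root) branch point.
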